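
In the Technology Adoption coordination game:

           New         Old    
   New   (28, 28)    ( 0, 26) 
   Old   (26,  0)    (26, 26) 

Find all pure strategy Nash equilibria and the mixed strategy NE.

Pure NE: (New, New) and (Old, Old); Mixed NE: p = 0.9286, q = 0.9286

Work:
Check pure NE:
(New, New): (28, 28) - no unilateral deviation beneficial
(Old, Old): (26, 26) - no unilateral deviation beneficial
Mixed NE: P1 plays New with p = 0.9286, P2 plays New with q = 0.9286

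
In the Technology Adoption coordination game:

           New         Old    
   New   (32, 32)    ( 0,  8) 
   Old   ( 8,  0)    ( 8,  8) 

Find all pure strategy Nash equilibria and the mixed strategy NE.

Pure NE: (New, New) and (Old, Old); Mixed NE: p = 0.25, q = 0.25

Work:
Check pure NE:
(New, New): (32, 32) - no unilateral deviation beneficial
(Old, Old): (8, 8) - no unilateral deviation beneficial
Mixed NE: P1 plays New with p = 0.25, P2 plays New with q = 0.25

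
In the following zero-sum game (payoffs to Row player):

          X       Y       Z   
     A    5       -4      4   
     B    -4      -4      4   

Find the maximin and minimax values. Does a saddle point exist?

Maximin = -4, Minimax = -4, Saddle: True

Work:
Row minimums: [-4, -4] → maximin = -4
Column maximums: [5, -4, 4] → minimax = -4
Saddle point exists! Game value = -4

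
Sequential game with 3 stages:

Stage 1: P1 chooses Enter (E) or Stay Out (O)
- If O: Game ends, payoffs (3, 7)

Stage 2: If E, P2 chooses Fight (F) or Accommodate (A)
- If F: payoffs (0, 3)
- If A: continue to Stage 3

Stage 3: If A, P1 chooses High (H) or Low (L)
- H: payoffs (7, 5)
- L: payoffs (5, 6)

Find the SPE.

SPE: (E, A, H); Outcome (7, 5)

Work:
Stage 3: P1 chooses H (7 vs 5)
Stage 2: P2: F->3, A->5 (anticipating H). Choose A
Stage 1: P1: O->3, E->7 (anticipating A, H). Choose E
SPE path: E -> A -> H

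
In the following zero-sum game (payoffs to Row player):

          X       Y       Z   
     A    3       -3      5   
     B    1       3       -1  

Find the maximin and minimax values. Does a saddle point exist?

Maximin = -1, Minimax = 3, Saddle: False

Work:
Row minimums: [-3, -1] → maximin = -1
Column maximums: [3, 3, 5] → minimax = 3
No saddle point (maximin ≠ minimax). Mixed strategy needed.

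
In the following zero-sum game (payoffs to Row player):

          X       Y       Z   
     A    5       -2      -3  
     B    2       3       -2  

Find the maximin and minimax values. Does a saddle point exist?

Maximin = -2, Minimax = -2, Saddle: True

Work:
Row minimums: [-3, -2] → maximin = -2
Column maximums: [5, 3, -2] → minimax = -2
Saddle point exists! Game value = -2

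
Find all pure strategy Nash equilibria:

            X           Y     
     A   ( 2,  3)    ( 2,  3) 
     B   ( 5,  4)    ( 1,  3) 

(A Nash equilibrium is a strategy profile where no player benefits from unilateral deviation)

Nash equilibrium: (A, Y), (B, X)

Work:
Best responses:
  P1 vs X: payoffs [2, 5] → best response B (payoff 5)
  P1 vs Y: payoffs [2, 1] → best response A (payoff 2)
  P2 vs A: payoffs [3, 3] → best response X/Y (payoff 3)
  P2 vs B: payoffs [4, 3] → best response X (payoff 4)
Mutual best responses: (A,Y), (B,X) → Nash equilibria.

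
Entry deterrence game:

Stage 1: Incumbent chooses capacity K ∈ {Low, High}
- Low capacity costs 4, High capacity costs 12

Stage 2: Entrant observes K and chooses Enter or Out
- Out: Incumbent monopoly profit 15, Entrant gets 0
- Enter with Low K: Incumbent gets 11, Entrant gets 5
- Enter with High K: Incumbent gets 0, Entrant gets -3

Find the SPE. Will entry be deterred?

SPE: (Low, Enter|Low, Out|High); Entry not deterred. Incumbent net profit = 7, Entrant gets 5

Work:
After Low K: Entrant enters (5 > 0)
After High K: Entrant stays out (-3 < 0)
Incumbent: Low → 11−4=7, High → 15−12=3
Incumbent chooses Low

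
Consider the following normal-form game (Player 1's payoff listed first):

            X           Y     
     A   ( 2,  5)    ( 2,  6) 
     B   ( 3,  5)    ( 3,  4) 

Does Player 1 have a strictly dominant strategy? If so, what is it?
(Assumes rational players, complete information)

Yes, Player 1's strictly dominant strategy is B

Work:
A strategy strictly dominates another if it gives a strictly higher payoff against every opponent action. Compare each pair of P1's strategies column-by-column:
  A vs B: [2 vs 3, 2 vs 3] → A does not strictly dominate B (column X: 2 ≤ 3)
  B vs A: [3 vs 2, 3 vs 2] → B strictly dominates A
B strictly dominates every other strategy → strictly dominant.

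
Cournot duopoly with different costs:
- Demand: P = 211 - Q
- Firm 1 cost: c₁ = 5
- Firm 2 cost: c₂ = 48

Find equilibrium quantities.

q₁* = 83.0, q₂* = 40.0

Work:
Reaction: q₁ = (211 - 5 - q₂)/2
Reaction: q₂ = (211 - 48 - q₁)/2
Solve simultaneously:
q₁* = (211 - 2×5 + 48)/3 = 83.0
q₂* = (211 - 2×48 + 5)/3 = 40.0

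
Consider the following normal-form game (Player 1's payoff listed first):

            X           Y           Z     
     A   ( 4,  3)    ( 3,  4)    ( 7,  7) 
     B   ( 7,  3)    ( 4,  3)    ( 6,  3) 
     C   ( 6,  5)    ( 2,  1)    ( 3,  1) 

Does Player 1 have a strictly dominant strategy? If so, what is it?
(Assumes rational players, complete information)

No strictly dominant strategy exists for Player 1

Work:
A strategy strictly dominates another if it gives a strictly higher payoff against every opponent action. Compare each pair of P1's strategies column-by-column:
  A vs B: [4 vs 7, 3 vs 4, 7 vs 6] → A does not strictly dominate B (column X: 4 ≤ 7)
  A vs C: [4 vs 6, 3 vs 2, 7 vs 3] → A does not strictly dominate C (column X: 4 ≤ 6)
  B vs A: [7 vs 4, 4 vs 3, 6 vs 7] → B does not strictly dominate A (column Z: 6 ≤ 7)
  B vs C: [7 vs 6, 4 vs 2, 6 vs 3] → B strictly dominates C
  C vs A: [6 vs 4, 2 vs 3, 3 vs 7] → C does not strictly dominate A (column Y: 2 ≤ 3)
  C vs B: [6 vs 7, 2 vs 4, 3 vs 6] → C does not strictly dominate B (column X: 6 ≤ 7)
No single strategy strictly dominates all others → no strictly dominant strategy.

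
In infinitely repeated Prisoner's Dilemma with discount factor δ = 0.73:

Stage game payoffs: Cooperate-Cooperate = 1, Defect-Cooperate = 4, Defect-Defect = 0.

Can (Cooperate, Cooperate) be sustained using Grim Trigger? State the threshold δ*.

δ* = 0.75; since δ = 0.73 < 0.75, cooperation cannot be sustained

Work:
For Grim Trigger:
Cooperate forever: 1/(1-δ)
Defect then punished: 4 + 0·δ/(1-δ)
Need: 1/(1-δ) ≥ 4 + 0·δ/(1-δ)
Solving: δ ≥ (T-R)/(T-P) = (4-1)/(4-0) = 0.75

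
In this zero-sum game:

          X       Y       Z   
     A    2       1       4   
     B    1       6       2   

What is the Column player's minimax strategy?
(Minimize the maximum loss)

Column should play X, value = 2

Work:
Column player minimizes Row's maximum payoff:
Column X: max payoff to Row = 2
Column Y: max payoff to Row = 6
Column Z: max payoff to Row = 4
Minimum is 2, achieved by column X.
Minimax strategy: X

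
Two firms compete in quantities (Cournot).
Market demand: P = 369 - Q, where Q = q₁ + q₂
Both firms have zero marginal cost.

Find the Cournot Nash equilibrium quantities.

q₁* = q₂* = 123.0; P* = 123.0

Work:
Profit: π_i = P·q_i = (a - q_i - q_j)·q_i
FOC: ∂π_i/∂q_i = a - 2q_i - q_j = 0
Reaction function: q_i = (369 - q_j)/2
Symmetry: q* = 369/3 = 123.0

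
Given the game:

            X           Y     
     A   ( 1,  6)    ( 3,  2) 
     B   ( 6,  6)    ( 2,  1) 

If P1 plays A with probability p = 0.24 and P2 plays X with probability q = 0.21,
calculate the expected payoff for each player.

E[P1] = 2.7776, E[P2] = 2.2396

Work:
E[P1] = p·q·π₁(A,X) + p·(1-q)·π₁(A,Y) + (1-p)·q·π₁(B,X) + (1-p)·(1-q)·π₁(B,Y)
= 0.24·0.21·1 + 0.24·0.79·3 + 0.76·0.21·6 + 0.76·0.79·2
= 2.7776

E[P2] = 2.2396 (similar calculation)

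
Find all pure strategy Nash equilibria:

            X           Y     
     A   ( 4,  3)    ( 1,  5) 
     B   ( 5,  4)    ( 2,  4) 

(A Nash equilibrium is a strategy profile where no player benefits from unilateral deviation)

Nash equilibrium: (B, X), (B, Y)

Work:
Best responses:
  P1 vs X: payoffs [4, 5] → best response B (payoff 5)
  P1 vs Y: payoffs [1, 2] → best response B (payoff 2)
  P2 vs A: payoffs [3, 5] → best response Y (payoff 5)
  P2 vs B: payoffs [4, 4] → best response X/Y (payoff 4)
Mutual best responses: (B,X), (B,Y) → Nash equilibria.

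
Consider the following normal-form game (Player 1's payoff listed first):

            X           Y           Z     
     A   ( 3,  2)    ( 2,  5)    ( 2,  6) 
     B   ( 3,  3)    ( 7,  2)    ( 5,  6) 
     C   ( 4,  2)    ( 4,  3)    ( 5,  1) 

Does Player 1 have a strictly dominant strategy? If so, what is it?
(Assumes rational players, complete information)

No strictly dominant strategy exists for Player 1

Work:
A strategy strictly dominates another if it gives a strictly higher payoff against every opponent action. Compare each pair of P1's strategies column-by-column:
  A vs B: [3 vs 3, 2 vs 7, 2 vs 5] → A does not strictly dominate B (column X: 3 ≤ 3)
  A vs C: [3 vs 4, 2 vs 4, 2 vs 5] → A does not strictly dominate C (column X: 3 ≤ 4)
  B vs A: [3 vs 3, 7 vs 2, 5 vs 2] → B does not strictly dominate A (column X: 3 ≤ 3)
  B vs C: [3 vs 4, 7 vs 4, 5 vs 5] → B does not strictly dominate C (column X: 3 ≤ 4)
  C vs A: [4 vs 3, 4 vs 2, 5 vs 2] → C strictly dominates A
  C vs B: [4 vs 3, 4 vs 7, 5 vs 5] → C does not strictly dominate B (column Y: 4 ≤ 7)
No single strategy strictly dominates all others → no strictly dominant strategy.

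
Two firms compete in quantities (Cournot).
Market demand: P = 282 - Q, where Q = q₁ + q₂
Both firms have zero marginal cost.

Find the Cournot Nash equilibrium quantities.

q₁* = q₂* = 94.0; P* = 94.0

Work:
Profit: π_i = P·q_i = (a - q_i - q_j)·q_i
FOC: ∂π_i/∂q_i = a - 2q_i - q_j = 0
Reaction function: q_i = (282 - q_j)/2
Symmetry: q* = 282/3 = 94.0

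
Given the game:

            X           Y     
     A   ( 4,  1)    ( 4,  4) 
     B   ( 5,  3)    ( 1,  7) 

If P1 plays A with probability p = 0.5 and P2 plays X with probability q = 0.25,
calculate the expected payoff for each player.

E[P1] = 3.0, E[P2] = 4.625

Work:
E[P1] = p·q·π₁(A,X) + p·(1-q)·π₁(A,Y) + (1-p)·q·π₁(B,X) + (1-p)·(1-q)·π₁(B,Y)
= 0.5·0.25·4 + 0.5·0.75·4 + 0.5·0.25·5 + 0.5·0.75·1
= 3.0

E[P2] = 4.625 (similar calculation)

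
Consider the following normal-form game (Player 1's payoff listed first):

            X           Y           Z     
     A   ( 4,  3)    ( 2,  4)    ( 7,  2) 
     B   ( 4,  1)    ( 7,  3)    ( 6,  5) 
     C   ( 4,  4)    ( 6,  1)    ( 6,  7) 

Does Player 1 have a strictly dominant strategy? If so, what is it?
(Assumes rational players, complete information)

No strictly dominant strategy exists for Player 1

Work:
A strategy strictly dominates another if it gives a strictly higher payoff against every opponent action. Compare each pair of P1's strategies column-by-column:
  A vs B: [4 vs 4, 2 vs 7, 7 vs 6] → A does not strictly dominate B (column X: 4 ≤ 4)
  A vs C: [4 vs 4, 2 vs 6, 7 vs 6] → A does not strictly dominate C (column X: 4 ≤ 4)
  B vs A: [4 vs 4, 7 vs 2, 6 vs 7] → B does not strictly dominate A (column X: 4 ≤ 4)
  B vs C: [4 vs 4, 7 vs 6, 6 vs 6] → B does not strictly dominate C (column X: 4 ≤ 4)
  C vs A: [4 vs 4, 6 vs 2, 6 vs 7] → C does not strictly dominate A (column X: 4 ≤ 4)
  C vs B: [4 vs 4, 6 vs 7, 6 vs 6] → C does not strictly dominate B (column X: 4 ≤ 4)
No single strategy strictly dominates all others → no strictly dominant strategy.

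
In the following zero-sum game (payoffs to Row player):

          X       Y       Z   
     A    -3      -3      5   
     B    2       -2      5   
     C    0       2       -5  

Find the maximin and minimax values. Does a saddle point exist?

Maximin = -2, Minimax = 2, Saddle: False

Work:
Row minimums: [-3, -2, -5] → maximin = -2
Column maximums: [2, 2, 5] → minimax = 2
No saddle point (maximin ≠ minimax). Mixed strategy needed.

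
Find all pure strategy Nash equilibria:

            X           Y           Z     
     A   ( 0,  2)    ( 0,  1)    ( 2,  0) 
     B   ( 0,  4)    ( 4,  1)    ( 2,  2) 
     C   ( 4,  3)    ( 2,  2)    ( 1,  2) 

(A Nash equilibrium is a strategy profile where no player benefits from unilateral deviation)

Nash equilibrium: (C, X)

Work:
Best responses:
  P1 vs X: payoffs [0, 0, 4] → best response C (payoff 4)
  P1 vs Y: payoffs [0, 4, 2] → best response B (payoff 4)
  P1 vs Z: payoffs [2, 2, 1] → best response A/B (payoff 2)
  P2 vs A: payoffs [2, 1, 0] → best response X (payoff 2)
  P2 vs B: payoffs [4, 1, 2] → best response X (payoff 4)
  P2 vs C: payoffs [3, 2, 2] → best response X (payoff 3)
Mutual best responses: (C,X) → Nash equilibria.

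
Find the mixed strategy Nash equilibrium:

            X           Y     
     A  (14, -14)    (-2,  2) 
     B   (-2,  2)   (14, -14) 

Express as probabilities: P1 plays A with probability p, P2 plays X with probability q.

p = 0.5, q = 0.5

Work:
Find probabilities that make opponent indifferent:
P2 chooses q to make P1 indifferent between A and B
P1 chooses p to make P2 indifferent between X and Y
Mixed NE: P1 plays (A: 0.5, B: 0.5), P2 plays (X: 0.5, Y: 0.5)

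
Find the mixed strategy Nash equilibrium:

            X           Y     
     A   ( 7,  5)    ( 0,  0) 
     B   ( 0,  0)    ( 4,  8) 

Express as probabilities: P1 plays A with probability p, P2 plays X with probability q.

p = 0.6154, q = 0.3636

Work:
Find probabilities that make opponent indifferent:
P2 chooses q to make P1 indifferent between A and B
P1 chooses p to make P2 indifferent between X and Y
Mixed NE: P1 plays (A: 0.6154, B: 0.3846), P2 plays (X: 0.3636, Y: 0.6364)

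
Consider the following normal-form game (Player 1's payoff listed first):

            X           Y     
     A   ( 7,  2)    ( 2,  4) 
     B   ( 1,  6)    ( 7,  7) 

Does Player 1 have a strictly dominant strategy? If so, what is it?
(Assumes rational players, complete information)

No strictly dominant strategy exists for Player 1

Work:
A strategy strictly dominates another if it gives a strictly higher payoff against every opponent action. Compare each pair of P1's strategies column-by-column:
  A vs B: [7 vs 1, 2 vs 7] → A does not strictly dominate B (column Y: 2 ≤ 7)
  B vs A: [1 vs 7, 7 vs 2] → B does not strictly dominate A (column X: 1 ≤ 7)
No single strategy strictly dominates all others → no strictly dominant strategy.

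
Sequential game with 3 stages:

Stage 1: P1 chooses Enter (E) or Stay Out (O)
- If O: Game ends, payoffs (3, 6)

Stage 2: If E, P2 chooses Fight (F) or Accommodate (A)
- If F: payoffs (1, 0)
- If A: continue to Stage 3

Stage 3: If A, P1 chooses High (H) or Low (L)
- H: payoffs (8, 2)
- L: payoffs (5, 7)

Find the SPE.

SPE: (E, A, H); Outcome (8, 2)

Work:
Stage 3: P1 chooses H (8 vs 5)
Stage 2: P2: F->0, A->2 (anticipating H). Choose A
Stage 1: P1: O->3, E->8 (anticipating A, H). Choose E
SPE path: E -> A -> H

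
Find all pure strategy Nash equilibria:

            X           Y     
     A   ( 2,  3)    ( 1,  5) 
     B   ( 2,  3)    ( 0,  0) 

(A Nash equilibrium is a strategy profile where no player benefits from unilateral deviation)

Nash equilibrium: (A, Y), (B, X)

Work:
Best responses:
  P1 vs X: payoffs [2, 2] → best response A/B (payoff 2)
  P1 vs Y: payoffs [1, 0] → best response A (payoff 1)
  P2 vs A: payoffs [3, 5] → best response Y (payoff 5)
  P2 vs B: payoffs [3, 0] → best response X (payoff 3)
Mutual best responses: (A,Y), (B,X) → Nash equilibria.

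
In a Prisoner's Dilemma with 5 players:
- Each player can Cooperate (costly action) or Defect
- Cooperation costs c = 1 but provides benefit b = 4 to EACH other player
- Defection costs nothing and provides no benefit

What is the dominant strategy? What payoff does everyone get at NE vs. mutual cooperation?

Dominant: Defect; NE payoff = 0; Coop payoff = 15

Work:
Defect dominates (saves cost c = 1, benefit to others is external)
NE: All defect → everyone gets 0
If all cooperate: each receives (4)×4 - 1 = 15
Social dilemma: 15 > 0 but NE gives 0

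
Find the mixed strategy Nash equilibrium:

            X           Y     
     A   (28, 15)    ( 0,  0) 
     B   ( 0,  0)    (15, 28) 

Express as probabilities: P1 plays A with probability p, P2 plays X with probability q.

p = 0.6512, q = 0.3488

Work:
Find probabilities that make opponent indifferent:
P2 chooses q to make P1 indifferent between A and B
P1 chooses p to make P2 indifferent between X and Y
Mixed NE: P1 plays (A: 0.6512, B: 0.3488), P2 plays (X: 0.3488, Y: 0.6512)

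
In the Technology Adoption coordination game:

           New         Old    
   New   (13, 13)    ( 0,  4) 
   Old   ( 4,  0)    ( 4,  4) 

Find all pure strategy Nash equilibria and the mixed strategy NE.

Pure NE: (New, New) and (Old, Old); Mixed NE: p = 0.3077, q = 0.3077

Work:
Check pure NE:
(New, New): (13, 13) - no unilateral deviation beneficial
(Old, Old): (4, 4) - no unilateral deviation beneficial
Mixed NE: P1 plays New with p = 0.3077, P2 plays New with q = 0.3077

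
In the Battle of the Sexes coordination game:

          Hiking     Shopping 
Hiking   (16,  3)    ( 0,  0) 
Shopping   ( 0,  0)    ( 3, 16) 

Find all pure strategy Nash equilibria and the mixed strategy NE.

Pure NE: (Hiking, Hiking) and (Shopping, Shopping); Mixed NE: p = 0.8421, q = 0.1579

Work:
Check pure NE:
(Hiking, Hiking): (16, 3) - no unilateral deviation beneficial
(Shopping, Shopping): (3, 16) - no unilateral deviation beneficial
Mixed NE: P1 plays Hiking with p = 0.8421, P2 plays Hiking with q = 0.1579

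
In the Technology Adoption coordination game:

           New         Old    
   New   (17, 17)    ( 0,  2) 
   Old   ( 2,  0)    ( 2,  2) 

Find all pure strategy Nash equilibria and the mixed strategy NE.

Pure NE: (New, New) and (Old, Old); Mixed NE: p = 0.1176, q = 0.1176

Work:
Check pure NE:
(New, New): (17, 17) - no unilateral deviation beneficial
(Old, Old): (2, 2) - no unilateral deviation beneficial
Mixed NE: P1 plays New with p = 0.1176, P2 plays New with q = 0.1176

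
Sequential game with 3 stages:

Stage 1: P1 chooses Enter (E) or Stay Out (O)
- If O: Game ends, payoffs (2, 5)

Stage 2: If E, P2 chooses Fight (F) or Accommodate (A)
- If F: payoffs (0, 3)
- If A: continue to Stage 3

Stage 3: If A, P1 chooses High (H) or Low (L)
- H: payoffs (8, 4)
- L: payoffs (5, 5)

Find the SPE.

SPE: (E, A, H); Outcome (8, 4)

Work:
Stage 3: P1 chooses H (8 vs 5)
Stage 2: P2: F->3, A->4 (anticipating H). Choose A
Stage 1: P1: O->2, E->8 (anticipating A, H). Choose E
SPE path: E -> A -> H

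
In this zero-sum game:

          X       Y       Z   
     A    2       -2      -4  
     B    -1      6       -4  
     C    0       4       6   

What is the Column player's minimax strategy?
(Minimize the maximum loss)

Column should play X, value = 2

Work:
Column player minimizes Row's maximum payoff:
Column X: max payoff to Row = 2
Column Y: max payoff to Row = 6
Column Z: max payoff to Row = 6
Minimum is 2, achieved by column X.
Minimax strategy: X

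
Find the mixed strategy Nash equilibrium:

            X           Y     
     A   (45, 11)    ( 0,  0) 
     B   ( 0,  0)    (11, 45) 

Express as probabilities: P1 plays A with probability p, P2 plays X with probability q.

p = 0.8036, q = 0.1964

Work:
Find probabilities that make opponent indifferent:
P2 chooses q to make P1 indifferent between A and B
P1 chooses p to make P2 indifferent between X and Y
Mixed NE: P1 plays (A: 0.8036, B: 0.1964), P2 plays (X: 0.1964, Y: 0.8036)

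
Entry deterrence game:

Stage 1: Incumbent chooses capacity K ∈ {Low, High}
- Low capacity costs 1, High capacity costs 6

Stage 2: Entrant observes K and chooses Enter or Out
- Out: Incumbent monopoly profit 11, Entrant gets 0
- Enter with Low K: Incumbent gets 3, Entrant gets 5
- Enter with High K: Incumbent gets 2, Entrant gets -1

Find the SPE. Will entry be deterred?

SPE: (High, Enter|Low, Out|High); Entry deterred. Incumbent net profit = 5

Work:
After Low K: Entrant enters (5 > 0)
After High K: Entrant stays out (-1 < 0)
Incumbent: Low → 3−1=2, High → 11−6=5
Incumbent chooses High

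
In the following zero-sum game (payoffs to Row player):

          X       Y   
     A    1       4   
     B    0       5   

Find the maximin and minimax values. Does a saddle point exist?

Maximin = 1, Minimax = 1, Saddle: True

Work:
Row minimums: [1, 0] → maximin = 1
Column maximums: [1, 5] → minimax = 1
Saddle point exists! Game value = 1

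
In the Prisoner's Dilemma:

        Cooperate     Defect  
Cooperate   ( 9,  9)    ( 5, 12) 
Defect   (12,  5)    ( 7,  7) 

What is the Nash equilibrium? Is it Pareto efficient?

(Defect, Defect) is NE; not Pareto efficient

Work:
Defect dominates Cooperate for both players:
If P2 cooperates: Defect (12) > Cooperate (9)
If P2 defects: Defect (7) > Cooperate (5)
NE: (Defect, Defect) with payoff (7, 7)
But (Cooperate, Cooperate) = (9, 9) Pareto dominates (7, 7)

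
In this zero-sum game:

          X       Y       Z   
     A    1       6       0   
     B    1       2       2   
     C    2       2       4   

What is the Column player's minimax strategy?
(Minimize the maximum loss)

Column should play X, value = 2

Work:
Column player minimizes Row's maximum payoff:
Column X: max payoff to Row = 2
Column Y: max payoff to Row = 6
Column Z: max payoff to Row = 4
Minimum is 2, achieved by column X.
Minimax strategy: X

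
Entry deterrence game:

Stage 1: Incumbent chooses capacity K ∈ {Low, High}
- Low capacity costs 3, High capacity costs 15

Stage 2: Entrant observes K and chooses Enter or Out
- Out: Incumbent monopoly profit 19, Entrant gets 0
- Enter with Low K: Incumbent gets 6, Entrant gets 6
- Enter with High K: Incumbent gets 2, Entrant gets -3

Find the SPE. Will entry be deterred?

SPE: (High, Enter|Low, Out|High); Entry deterred. Incumbent net profit = 4

Work:
After Low K: Entrant enters (6 > 0)
After High K: Entrant stays out (-3 < 0)
Incumbent: Low → 6−3=3, High → 19−15=4
Incumbent chooses High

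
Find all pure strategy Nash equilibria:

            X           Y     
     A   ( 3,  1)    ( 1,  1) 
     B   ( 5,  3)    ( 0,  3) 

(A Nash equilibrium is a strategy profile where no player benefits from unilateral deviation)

Nash equilibrium: (A, Y), (B, X)

Work:
Best responses:
  P1 vs X: payoffs [3, 5] → best response B (payoff 5)
  P1 vs Y: payoffs [1, 0] → best response A (payoff 1)
  P2 vs A: payoffs [1, 1] → best response X/Y (payoff 1)
  P2 vs B: payoffs [3, 3] → best response X/Y (payoff 3)
Mutual best responses: (A,Y), (B,X) → Nash equilibria.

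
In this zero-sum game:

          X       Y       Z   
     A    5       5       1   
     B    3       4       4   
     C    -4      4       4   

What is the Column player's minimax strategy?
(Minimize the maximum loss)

Column should play Z, value = 4

Work:
Column player minimizes Row's maximum payoff:
Column X: max payoff to Row = 5
Column Y: max payoff to Row = 5
Column Z: max payoff to Row = 4
Minimum is 4, achieved by column Z.
Minimax strategy: Z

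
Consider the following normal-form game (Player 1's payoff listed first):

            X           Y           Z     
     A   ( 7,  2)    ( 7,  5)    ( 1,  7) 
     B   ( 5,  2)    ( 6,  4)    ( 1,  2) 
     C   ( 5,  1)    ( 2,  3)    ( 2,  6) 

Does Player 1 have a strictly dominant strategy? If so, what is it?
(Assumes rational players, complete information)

No strictly dominant strategy exists for Player 1

Work:
A strategy strictly dominates another if it gives a strictly higher payoff against every opponent action. Compare each pair of P1's strategies column-by-column:
  A vs B: [7 vs 5, 7 vs 6, 1 vs 1] → A does not strictly dominate B (column Z: 1 ≤ 1)
  A vs C: [7 vs 5, 7 vs 2, 1 vs 2] → A does not strictly dominate C (column Z: 1 ≤ 2)
  B vs A: [5 vs 7, 6 vs 7, 1 vs 1] → B does not strictly dominate A (column X: 5 ≤ 7)
  B vs C: [5 vs 5, 6 vs 2, 1 vs 2] → B does not strictly dominate C (column X: 5 ≤ 5)
  C vs A: [5 vs 7, 2 vs 7, 2 vs 1] → C does not strictly dominate A (column X: 5 ≤ 7)
  C vs B: [5 vs 5, 2 vs 6, 2 vs 1] → C does not strictly dominate B (column X: 5 ≤ 5)
No single strategy strictly dominates all others → no strictly dominant strategy.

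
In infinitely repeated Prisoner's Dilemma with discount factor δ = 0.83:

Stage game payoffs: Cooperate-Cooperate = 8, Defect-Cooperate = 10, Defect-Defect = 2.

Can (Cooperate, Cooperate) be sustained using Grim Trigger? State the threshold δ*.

δ* = 0.25; since δ = 0.83 ≥ 0.25, cooperation can be sustained

Work:
For Grim Trigger:
Cooperate forever: 8/(1-δ)
Defect then punished: 10 + 2·δ/(1-δ)
Need: 8/(1-δ) ≥ 10 + 2·δ/(1-δ)
Solving: δ ≥ (T-R)/(T-P) = (10-8)/(10-2) = 0.25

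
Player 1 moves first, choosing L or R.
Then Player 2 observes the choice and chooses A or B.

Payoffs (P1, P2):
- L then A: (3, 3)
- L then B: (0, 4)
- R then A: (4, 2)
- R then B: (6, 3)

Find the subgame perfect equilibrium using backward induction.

P1 plays R, P2 plays B after L and B after R; Payoff (6, 3)

Work:
Backward induction:
After L: P2 chooses B → P1 gets 0
After R: P2 chooses B → P1 gets 6
P1 chooses R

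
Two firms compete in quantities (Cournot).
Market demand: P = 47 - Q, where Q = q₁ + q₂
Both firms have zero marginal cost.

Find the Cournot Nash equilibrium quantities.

q₁* = q₂* = 15.67; P* = 15.67

Work:
Profit: π_i = P·q_i = (a - q_i - q_j)·q_i
FOC: ∂π_i/∂q_i = a - 2q_i - q_j = 0
Reaction function: q_i = (47 - q_j)/2
Symmetry: q* = 47/3 = 15.67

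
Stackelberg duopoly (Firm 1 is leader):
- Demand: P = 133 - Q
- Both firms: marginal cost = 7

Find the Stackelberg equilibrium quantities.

q₁* (leader) = 63.0, q₂* (follower) = 31.5

Work:
Follower's reaction: q₂ = (a - c - q₁)/2
Leader substitutes: π₁ = q₁·(a - q₁ - (a-c-q₁)/2 - c)
FOC: q₁* = (133 - 7)/2 = 63.00
Then: q₂* = (133 - 7 - 63.0)/2 = 31.50
Leader has first-mover advantage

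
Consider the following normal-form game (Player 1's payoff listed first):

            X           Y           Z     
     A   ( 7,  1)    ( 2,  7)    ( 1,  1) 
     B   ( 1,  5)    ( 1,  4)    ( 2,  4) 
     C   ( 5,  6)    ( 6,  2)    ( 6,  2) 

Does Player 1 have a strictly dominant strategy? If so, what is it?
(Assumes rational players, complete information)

No strictly dominant strategy exists for Player 1

Work:
A strategy strictly dominates another if it gives a strictly higher payoff against every opponent action. Compare each pair of P1's strategies column-by-column:
  A vs B: [7 vs 1, 2 vs 1, 1 vs 2] → A does not strictly dominate B (column Z: 1 ≤ 2)
  A vs C: [7 vs 5, 2 vs 6, 1 vs 6] → A does not strictly dominate C (column Y: 2 ≤ 6)
  B vs A: [1 vs 7, 1 vs 2, 2 vs 1] → B does not strictly dominate A (column X: 1 ≤ 7)
  B vs C: [1 vs 5, 1 vs 6, 2 vs 6] → B does not strictly dominate C (column X: 1 ≤ 5)
  C vs A: [5 vs 7, 6 vs 2, 6 vs 1] → C does not strictly dominate A (column X: 5 ≤ 7)
  C vs B: [5 vs 1, 6 vs 1, 6 vs 2] → C strictly dominates B
No single strategy strictly dominates all others → no strictly dominant strategy.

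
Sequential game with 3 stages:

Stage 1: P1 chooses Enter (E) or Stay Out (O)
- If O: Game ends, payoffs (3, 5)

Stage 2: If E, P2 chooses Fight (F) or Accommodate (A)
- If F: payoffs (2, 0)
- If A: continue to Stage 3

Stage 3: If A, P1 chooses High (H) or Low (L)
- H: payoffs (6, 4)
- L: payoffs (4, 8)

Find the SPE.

SPE: (E, A, H); Outcome (6, 4)

Work:
Stage 3: P1 chooses H (6 vs 4)
Stage 2: P2: F->0, A->4 (anticipating H). Choose A
Stage 1: P1: O->3, E->6 (anticipating A, H). Choose E
SPE path: E -> A -> H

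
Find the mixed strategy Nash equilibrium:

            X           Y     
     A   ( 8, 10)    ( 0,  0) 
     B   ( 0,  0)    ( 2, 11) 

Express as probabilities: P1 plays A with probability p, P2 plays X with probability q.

p = 0.5238, q = 0.2

Work:
Find probabilities that make opponent indifferent:
P2 chooses q to make P1 indifferent between A and B
P1 chooses p to make P2 indifferent between X and Y
Mixed NE: P1 plays (A: 0.5238, B: 0.4762), P2 plays (X: 0.2, Y: 0.8)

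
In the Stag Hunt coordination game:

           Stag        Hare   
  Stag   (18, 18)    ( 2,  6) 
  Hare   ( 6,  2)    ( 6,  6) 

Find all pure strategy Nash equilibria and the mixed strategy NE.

Pure NE: (Stag, Stag) and (Hare, Hare); Mixed NE: p = 0.25, q = 0.25

Work:
Check pure NE:
(Stag, Stag): (18, 18) - no unilateral deviation beneficial
(Hare, Hare): (6, 6) - no unilateral deviation beneficial
Mixed NE: P1 plays Stag with p = 0.25, P2 plays Stag with q = 0.25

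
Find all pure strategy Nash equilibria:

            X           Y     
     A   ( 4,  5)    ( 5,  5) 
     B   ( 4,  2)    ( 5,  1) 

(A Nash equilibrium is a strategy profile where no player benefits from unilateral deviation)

Nash equilibrium: (A, X), (A, Y), (B, X)

Work:
Best responses:
  P1 vs X: payoffs [4, 4] → best response A/B (payoff 4)
  P1 vs Y: payoffs [5, 5] → best response A/B (payoff 5)
  P2 vs A: payoffs [5, 5] → best response X/Y (payoff 5)
  P2 vs B: payoffs [2, 1] → best response X (payoff 2)
Mutual best responses: (A,X), (A,Y), (B,X) → Nash equilibria.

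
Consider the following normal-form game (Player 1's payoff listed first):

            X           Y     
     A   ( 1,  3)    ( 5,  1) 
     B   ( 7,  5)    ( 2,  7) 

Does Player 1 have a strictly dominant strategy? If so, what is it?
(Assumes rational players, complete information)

No strictly dominant strategy exists for Player 1

Work:
A strategy strictly dominates another if it gives a strictly higher payoff against every opponent action. Compare each pair of P1's strategies column-by-column:
  A vs B: [1 vs 7, 5 vs 2] → A does not strictly dominate B (column X: 1 ≤ 7)
  B vs A: [7 vs 1, 2 vs 5] → B does not strictly dominate A (column Y: 2 ≤ 5)
No single strategy strictly dominates all others → no strictly dominant strategy.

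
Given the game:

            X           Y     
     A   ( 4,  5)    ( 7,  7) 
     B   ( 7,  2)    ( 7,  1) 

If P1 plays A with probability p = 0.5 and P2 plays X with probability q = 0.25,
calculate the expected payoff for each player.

E[P1] = 6.625, E[P2] = 3.875

Work:
E[P1] = p·q·π₁(A,X) + p·(1-q)·π₁(A,Y) + (1-p)·q·π₁(B,X) + (1-p)·(1-q)·π₁(B,Y)
= 0.5·0.25·4 + 0.5·0.75·7 + 0.5·0.25·7 + 0.5·0.75·7
= 6.625

E[P2] = 3.875 (similar calculation)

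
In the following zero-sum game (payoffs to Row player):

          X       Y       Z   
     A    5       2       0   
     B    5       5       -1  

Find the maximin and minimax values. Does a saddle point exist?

Maximin = 0, Minimax = 0, Saddle: True

Work:
Row minimums: [0, -1] → maximin = 0
Column maximums: [5, 5, 0] → minimax = 0
Saddle point exists! Game value = 0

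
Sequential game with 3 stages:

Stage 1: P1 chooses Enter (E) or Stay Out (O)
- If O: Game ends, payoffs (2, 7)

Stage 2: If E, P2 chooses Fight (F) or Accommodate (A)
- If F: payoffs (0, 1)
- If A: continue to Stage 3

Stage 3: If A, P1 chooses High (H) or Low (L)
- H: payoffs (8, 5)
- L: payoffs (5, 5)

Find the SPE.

SPE: (E, A, H); Outcome (8, 5)

Work:
Stage 3: P1 chooses H (8 vs 5)
Stage 2: P2: F->1, A->5 (anticipating H). Choose A
Stage 1: P1: O->2, E->8 (anticipating A, H). Choose E
SPE path: E -> A -> H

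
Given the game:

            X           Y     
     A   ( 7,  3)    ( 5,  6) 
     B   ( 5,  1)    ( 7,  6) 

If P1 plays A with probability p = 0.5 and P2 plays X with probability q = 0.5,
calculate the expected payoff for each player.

E[P1] = 6.0, E[P2] = 4.0

Work:
E[P1] = p·q·π₁(A,X) + p·(1-q)·π₁(A,Y) + (1-p)·q·π₁(B,X) + (1-p)·(1-q)·π₁(B,Y)
= 0.5·0.5·7 + 0.5·0.5·5 + 0.5·0.5·5 + 0.5·0.5·7
= 6.0

E[P2] = 4.0 (similar calculation)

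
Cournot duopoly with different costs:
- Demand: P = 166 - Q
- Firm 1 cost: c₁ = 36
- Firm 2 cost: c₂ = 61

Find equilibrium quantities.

q₁* = 51.67, q₂* = 26.67

Work:
Reaction: q₁ = (166 - 36 - q₂)/2
Reaction: q₂ = (166 - 61 - q₁)/2
Solve simultaneously:
q₁* = (166 - 2×36 + 61)/3 = 51.67
q₂* = (166 - 2×61 + 36)/3 = 26.67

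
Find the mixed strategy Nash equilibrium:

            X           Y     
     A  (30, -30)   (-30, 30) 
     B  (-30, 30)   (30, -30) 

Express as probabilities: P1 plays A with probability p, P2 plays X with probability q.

p = 0.5, q = 0.5

Work:
Find probabilities that make opponent indifferent:
P2 chooses q to make P1 indifferent between A and B
P1 chooses p to make P2 indifferent between X and Y
Mixed NE: P1 plays (A: 0.5, B: 0.5), P2 plays (X: 0.5, Y: 0.5)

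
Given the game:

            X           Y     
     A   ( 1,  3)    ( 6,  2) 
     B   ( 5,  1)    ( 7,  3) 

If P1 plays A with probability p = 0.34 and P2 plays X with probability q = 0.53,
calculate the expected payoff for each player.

E[P1] = 5.0594, E[P2] = 2.1406

Work:
E[P1] = p·q·π₁(A,X) + p·(1-q)·π₁(A,Y) + (1-p)·q·π₁(B,X) + (1-p)·(1-q)·π₁(B,Y)
= 0.34·0.53·1 + 0.34·0.47·6 + 0.66·0.53·5 + 0.66·0.47·7
= 5.0594

E[P2] = 2.1406 (similar calculation)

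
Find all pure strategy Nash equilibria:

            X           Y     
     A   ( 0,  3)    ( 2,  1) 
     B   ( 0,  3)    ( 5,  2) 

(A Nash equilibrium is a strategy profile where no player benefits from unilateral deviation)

Nash equilibrium: (A, X), (B, X)

Work:
Best responses:
  P1 vs X: payoffs [0, 0] → best response A/B (payoff 0)
  P1 vs Y: payoffs [2, 5] → best response B (payoff 5)
  P2 vs A: payoffs [3, 1] → best response X (payoff 3)
  P2 vs B: payoffs [3, 2] → best response X (payoff 3)
Mutual best responses: (A,X), (B,X) → Nash equilibria.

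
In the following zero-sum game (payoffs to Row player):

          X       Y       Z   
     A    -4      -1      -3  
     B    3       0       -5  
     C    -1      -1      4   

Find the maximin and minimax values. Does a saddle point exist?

Maximin = -1, Minimax = 0, Saddle: False

Work:
Row minimums: [-4, -5, -1] → maximin = -1
Column maximums: [3, 0, 4] → minimax = 0
No saddle point (maximin ≠ minimax). Mixed strategy needed.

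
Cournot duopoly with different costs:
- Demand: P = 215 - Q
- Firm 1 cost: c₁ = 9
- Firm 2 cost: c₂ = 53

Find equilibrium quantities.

q₁* = 83.33, q₂* = 39.33

Work:
Reaction: q₁ = (215 - 9 - q₂)/2
Reaction: q₂ = (215 - 53 - q₁)/2
Solve simultaneously:
q₁* = (215 - 2×9 + 53)/3 = 83.33
q₂* = (215 - 2×53 + 9)/3 = 39.33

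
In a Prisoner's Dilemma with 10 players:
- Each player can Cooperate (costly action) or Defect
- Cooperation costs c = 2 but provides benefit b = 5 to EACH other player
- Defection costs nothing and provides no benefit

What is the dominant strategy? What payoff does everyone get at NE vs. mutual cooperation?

Dominant: Defect; NE payoff = 0; Coop payoff = 43

Work:
Defect dominates (saves cost c = 2, benefit to others is external)
NE: All defect → everyone gets 0
If all cooperate: each receives (9)×5 - 2 = 43
Social dilemma: 43 > 0 but NE gives 0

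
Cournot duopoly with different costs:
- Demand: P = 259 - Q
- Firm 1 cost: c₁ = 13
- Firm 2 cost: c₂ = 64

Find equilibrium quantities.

q₁* = 99.0, q₂* = 48.0

Work:
Reaction: q₁ = (259 - 13 - q₂)/2
Reaction: q₂ = (259 - 64 - q₁)/2
Solve simultaneously:
q₁* = (259 - 2×13 + 64)/3 = 99.0
q₂* = (259 - 2×64 + 13)/3 = 48.0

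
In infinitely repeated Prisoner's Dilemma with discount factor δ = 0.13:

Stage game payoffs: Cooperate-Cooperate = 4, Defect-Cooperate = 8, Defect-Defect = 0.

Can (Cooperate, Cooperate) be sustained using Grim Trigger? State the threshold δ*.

δ* = 0.5; since δ = 0.13 < 0.5, cooperation cannot be sustained

Work:
For Grim Trigger:
Cooperate forever: 4/(1-δ)
Defect then punished: 8 + 0·δ/(1-δ)
Need: 4/(1-δ) ≥ 8 + 0·δ/(1-δ)
Solving: δ ≥ (T-R)/(T-P) = (8-4)/(8-0) = 0.5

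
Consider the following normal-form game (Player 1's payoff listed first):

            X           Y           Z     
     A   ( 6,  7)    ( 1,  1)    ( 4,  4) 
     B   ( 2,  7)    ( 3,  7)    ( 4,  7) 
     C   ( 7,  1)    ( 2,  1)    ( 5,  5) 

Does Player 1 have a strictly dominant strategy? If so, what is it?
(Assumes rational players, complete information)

No strictly dominant strategy exists for Player 1

Work:
A strategy strictly dominates another if it gives a strictly higher payoff against every opponent action. Compare each pair of P1's strategies column-by-column:
  A vs B: [6 vs 2, 1 vs 3, 4 vs 4] → A does not strictly dominate B (column Y: 1 ≤ 3)
  A vs C: [6 vs 7, 1 vs 2, 4 vs 5] → A does not strictly dominate C (column X: 6 ≤ 7)
  B vs A: [2 vs 6, 3 vs 1, 4 vs 4] → B does not strictly dominate A (column X: 2 ≤ 6)
  B vs C: [2 vs 7, 3 vs 2, 4 vs 5] → B does not strictly dominate C (column X: 2 ≤ 7)
  C vs A: [7 vs 6, 2 vs 1, 5 vs 4] → C strictly dominates A
  C vs B: [7 vs 2, 2 vs 3, 5 vs 4] → C does not strictly dominate B (column Y: 2 ≤ 3)
No single strategy strictly dominates all others → no strictly dominant strategy.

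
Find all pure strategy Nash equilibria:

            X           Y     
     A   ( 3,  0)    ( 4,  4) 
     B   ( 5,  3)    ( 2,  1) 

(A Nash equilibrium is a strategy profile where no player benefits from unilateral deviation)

Nash equilibrium: (A, Y), (B, X)

Work:
Best responses:
  P1 vs X: payoffs [3, 5] → best response B (payoff 5)
  P1 vs Y: payoffs [4, 2] → best response A (payoff 4)
  P2 vs A: payoffs [0, 4] → best response Y (payoff 4)
  P2 vs B: payoffs [3, 1] → best response X (payoff 3)
Mutual best responses: (A,Y), (B,X) → Nash equilibria.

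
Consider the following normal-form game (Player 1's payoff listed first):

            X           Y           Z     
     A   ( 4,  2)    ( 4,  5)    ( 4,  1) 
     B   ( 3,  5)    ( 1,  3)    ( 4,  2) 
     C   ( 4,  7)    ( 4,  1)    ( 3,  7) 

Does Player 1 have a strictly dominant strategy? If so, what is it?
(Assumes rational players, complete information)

No strictly dominant strategy exists for Player 1

Work:
A strategy strictly dominates another if it gives a strictly higher payoff against every opponent action. Compare each pair of P1's strategies column-by-column:
  A vs B: [4 vs 3, 4 vs 1, 4 vs 4] → A does not strictly dominate B (column Z: 4 ≤ 4)
  A vs C: [4 vs 4, 4 vs 4, 4 vs 3] → A does not strictly dominate C (column X: 4 ≤ 4)
  B vs A: [3 vs 4, 1 vs 4, 4 vs 4] → B does not strictly dominate A (column X: 3 ≤ 4)
  B vs C: [3 vs 4, 1 vs 4, 4 vs 3] → B does not strictly dominate C (column X: 3 ≤ 4)
  C vs A: [4 vs 4, 4 vs 4, 3 vs 4] → C does not strictly dominate A (column X: 4 ≤ 4)
  C vs B: [4 vs 3, 4 vs 1, 3 vs 4] → C does not strictly dominate B (column Z: 3 ≤ 4)
No single strategy strictly dominates all others → no strictly dominant strategy.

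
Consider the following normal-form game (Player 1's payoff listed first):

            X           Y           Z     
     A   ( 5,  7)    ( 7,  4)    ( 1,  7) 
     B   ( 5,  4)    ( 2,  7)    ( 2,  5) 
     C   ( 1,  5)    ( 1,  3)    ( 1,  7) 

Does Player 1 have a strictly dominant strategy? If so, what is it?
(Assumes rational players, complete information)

No strictly dominant strategy exists for Player 1

Work:
A strategy strictly dominates another if it gives a strictly higher payoff against every opponent action. Compare each pair of P1's strategies column-by-column:
  A vs B: [5 vs 5, 7 vs 2, 1 vs 2] → A does not strictly dominate B (column X: 5 ≤ 5)
  A vs C: [5 vs 1, 7 vs 1, 1 vs 1] → A does not strictly dominate C (column Z: 1 ≤ 1)
  B vs A: [5 vs 5, 2 vs 7, 2 vs 1] → B does not strictly dominate A (column X: 5 ≤ 5)
  B vs C: [5 vs 1, 2 vs 1, 2 vs 1] → B strictly dominates C
  C vs A: [1 vs 5, 1 vs 7, 1 vs 1] → C does not strictly dominate A (column X: 1 ≤ 5)
  C vs B: [1 vs 5, 1 vs 2, 1 vs 2] → C does not strictly dominate B (column X: 1 ≤ 5)
No single strategy strictly dominates all others → no strictly dominant strategy.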